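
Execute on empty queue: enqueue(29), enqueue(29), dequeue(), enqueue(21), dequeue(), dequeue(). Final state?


enqueue(29) -> [29]
enqueue(29) -> [29, 29]
dequeue() returns 29 -> [29]
enqueue(21) -> [29, 21]
dequeue() returns 29 -> [21]
dequeue() returns 21 -> []
Final queue (front to back): []


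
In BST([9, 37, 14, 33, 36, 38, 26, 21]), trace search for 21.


BST root = 9
Search for 21: compare at each node
Path: [9, 37, 14, 33, 26, 21]


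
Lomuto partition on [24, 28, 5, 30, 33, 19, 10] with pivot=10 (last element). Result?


Elements <= 10 go left of pivot.
Result: [5, 10, 24, 30, 33, 19, 28], pivot at index 1


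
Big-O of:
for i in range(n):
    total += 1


Per nesting level: O(n) = O(n)
Complexity: O(n)


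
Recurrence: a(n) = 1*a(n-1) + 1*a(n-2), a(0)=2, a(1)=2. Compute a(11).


Build bottom-up:
...a(9)=110, a(10)=178, a(11)=1*178+1*110=288


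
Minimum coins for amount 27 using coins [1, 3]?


dp[0]=0; dp[i]=1+min(dp[i-c] for c in coins)
...dp[22]=8, dp[23]=9, dp[24]=8, dp[25]=9, dp[26]=10, dp[27]=9
Minimum coins for 27 = 9


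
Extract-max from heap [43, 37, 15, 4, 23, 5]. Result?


Max = 43
Replace root with last, heapify down
Resulting heap: [37, 23, 15, 4, 5]


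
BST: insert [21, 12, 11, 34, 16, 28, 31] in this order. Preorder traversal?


Root = 21; build tree by BST insertion.
Preorder traversal: [21, 12, 11, 16, 34, 28, 31]


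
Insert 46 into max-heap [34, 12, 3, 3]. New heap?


Append 46: [34, 12, 3, 3, 46]
Bubble up: swap idx 4(46) with idx 1(12); swap idx 1(46) with idx 0(34)
Result: [46, 34, 3, 3, 12]


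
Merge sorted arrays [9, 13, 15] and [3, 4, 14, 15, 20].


Compare heads, take smaller each step.
Merged: [3, 4, 9, 13, 14, 15, 15, 20]


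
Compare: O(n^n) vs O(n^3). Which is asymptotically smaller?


cubic grows slower than n^n
O(n^3) is asymptotically smaller; O(n^n) grows faster


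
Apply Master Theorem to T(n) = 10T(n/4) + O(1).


a=10, b=4, c=0. log_4(10)=1.661 > c=0. Case 1: O(n^log_b(a)) = O(n^1.661)
Complexity: O(n^1.661)


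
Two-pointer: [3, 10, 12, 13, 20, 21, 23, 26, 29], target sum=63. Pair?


Two pointers: lo=0, hi=8
No pair sums to 63


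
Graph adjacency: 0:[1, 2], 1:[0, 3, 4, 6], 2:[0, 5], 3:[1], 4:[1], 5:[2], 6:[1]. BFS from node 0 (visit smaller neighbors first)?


BFS queue: start with [0]
Visit order: [0, 1, 2, 3, 4, 6, 5]


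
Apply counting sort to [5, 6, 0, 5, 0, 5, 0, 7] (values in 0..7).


Count array: [3, 0, 0, 0, 0, 3, 1, 1]
Reconstruct: [0, 0, 0, 5, 5, 5, 6, 7]


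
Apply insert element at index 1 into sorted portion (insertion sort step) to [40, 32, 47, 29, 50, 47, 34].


After one pass: [32, 40, 47, 29, 50, 47, 34]


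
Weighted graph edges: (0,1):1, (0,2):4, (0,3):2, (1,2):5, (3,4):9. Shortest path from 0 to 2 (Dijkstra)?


Dijkstra from 0:
Distances: {0: 0, 1: 1, 2: 4, 3: 2, 4: 11}
Shortest distance to 2 = 4, path = [0, 2]


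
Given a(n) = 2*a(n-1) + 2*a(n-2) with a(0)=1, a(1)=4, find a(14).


Build bottom-up:
...a(12)=236224, a(13)=645376, a(14)=2*645376+2*236224=1763200


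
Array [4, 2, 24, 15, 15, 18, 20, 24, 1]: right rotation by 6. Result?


Right rotate by 6: [15, 15, 18, 20, 24, 1, 4, 2, 24]


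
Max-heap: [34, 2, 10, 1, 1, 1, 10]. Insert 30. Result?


Append 30: [34, 2, 10, 1, 1, 1, 10, 30]
Bubble up: swap idx 7(30) with idx 3(1); swap idx 3(30) with idx 1(2)
Result: [34, 30, 10, 2, 1, 1, 10, 1]


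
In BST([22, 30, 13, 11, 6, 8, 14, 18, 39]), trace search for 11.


BST root = 22
Search for 11: compare at each node
Path: [22, 13, 11]


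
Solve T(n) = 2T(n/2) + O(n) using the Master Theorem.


a=2, b=2, c=1. log_2(2)=1 = c=1. Case 2: O(n^c log n) = O(n log n)
Complexity: O(n log n)


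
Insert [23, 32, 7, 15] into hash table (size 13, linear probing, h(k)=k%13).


Insertions: 23->slot 10; 32->slot 6; 7->slot 7; 15->slot 2
Table: [None, None, 15, None, None, None, 32, 7, None, None, 23, None, None]


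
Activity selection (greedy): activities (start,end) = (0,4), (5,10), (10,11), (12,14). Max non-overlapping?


Greedy: pick earliest-ending, then skip overlaps.
Selected (4 activities): [(0, 4), (5, 10), (10, 11), (12, 14)]


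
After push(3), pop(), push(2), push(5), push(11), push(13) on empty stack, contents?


push(3) -> [3]
pop() returns 3 -> []
push(2) -> [2]
push(5) -> [2, 5]
push(11) -> [2, 5, 11]
push(13) -> [2, 5, 11, 13]
Final stack (bottom to top): [2, 5, 11, 13]


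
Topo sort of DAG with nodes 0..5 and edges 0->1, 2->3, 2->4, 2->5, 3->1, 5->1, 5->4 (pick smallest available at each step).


Kahn's algorithm, process smallest node first
Order: [0, 2, 3, 5, 1, 4]


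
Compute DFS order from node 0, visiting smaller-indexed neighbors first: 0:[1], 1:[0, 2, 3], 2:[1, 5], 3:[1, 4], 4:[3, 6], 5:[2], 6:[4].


DFS stack-based: start with [0]
Visit order: [0, 1, 2, 5, 3, 4, 6]


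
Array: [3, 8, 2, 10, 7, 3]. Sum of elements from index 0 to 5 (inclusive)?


Prefix sums: [0, 3, 11, 13, 23, 30, 33]
Sum[0..5] = prefix[6] - prefix[0] = 33 - 0 = 33


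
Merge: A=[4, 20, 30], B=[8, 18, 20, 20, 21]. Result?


Compare heads, take smaller each step.
Merged: [4, 8, 18, 20, 20, 20, 21, 30]


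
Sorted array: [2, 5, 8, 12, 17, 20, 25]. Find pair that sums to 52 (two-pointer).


Two pointers: lo=0, hi=6
No pair sums to 52


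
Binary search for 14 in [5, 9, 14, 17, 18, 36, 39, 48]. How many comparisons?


Search for 14:
[0,7] mid=3 arr[3]=17
[0,2] mid=1 arr[1]=9
[2,2] mid=2 arr[2]=14
Total: 3 comparisons


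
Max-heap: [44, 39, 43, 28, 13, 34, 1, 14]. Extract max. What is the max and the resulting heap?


Max = 44
Replace root with last, heapify down
Resulting heap: [43, 39, 34, 28, 13, 14, 1]


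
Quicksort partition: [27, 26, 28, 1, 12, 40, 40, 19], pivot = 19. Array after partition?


Elements <= 19 go left of pivot.
Result: [1, 12, 19, 27, 26, 40, 40, 28], pivot at index 2


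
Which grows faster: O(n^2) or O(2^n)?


quadratic grows slower than exponential
O(n^2) is asymptotically smaller; O(2^n) grows faster


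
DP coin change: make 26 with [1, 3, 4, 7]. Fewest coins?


dp[0]=0; dp[i]=1+min(dp[i-c] for c in coins)
...dp[21]=3, dp[22]=4, dp[23]=5, dp[24]=4, dp[25]=4, dp[26]=5
Minimum coins for 26 = 5


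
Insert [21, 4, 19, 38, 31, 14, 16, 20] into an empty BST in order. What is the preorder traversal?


Root = 21; build tree by BST insertion.
Preorder traversal: [21, 4, 19, 14, 16, 20, 38, 31]


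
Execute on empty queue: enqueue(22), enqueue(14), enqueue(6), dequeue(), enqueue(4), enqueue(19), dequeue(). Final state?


enqueue(22) -> [22]
enqueue(14) -> [22, 14]
enqueue(6) -> [22, 14, 6]
dequeue() returns 22 -> [14, 6]
enqueue(4) -> [14, 6, 4]
enqueue(19) -> [14, 6, 4, 19]
dequeue() returns 14 -> [6, 4, 19]
Final queue (front to back): [6, 4, 19]


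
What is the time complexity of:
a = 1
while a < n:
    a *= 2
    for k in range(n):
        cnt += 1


Per nesting level: O(log n) * O(n) = O(n log n)
Complexity: O(n log n)


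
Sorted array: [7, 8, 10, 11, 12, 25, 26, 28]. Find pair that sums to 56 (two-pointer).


Two pointers: lo=0, hi=7
No pair sums to 56


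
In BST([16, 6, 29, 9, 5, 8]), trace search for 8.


BST root = 16
Search for 8: compare at each node
Path: [16, 6, 9, 8]


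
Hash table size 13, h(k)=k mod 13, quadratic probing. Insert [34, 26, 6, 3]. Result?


Insertions: 34->slot 8; 26->slot 0; 6->slot 6; 3->slot 3
Table: [26, None, None, 3, None, None, 6, None, 34, None, None, None, None]


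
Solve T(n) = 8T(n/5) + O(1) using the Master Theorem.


a=8, b=5, c=0. log_5(8)=1.292 > c=0. Case 1: O(n^log_b(a)) = O(n^1.292)
Complexity: O(n^1.292)


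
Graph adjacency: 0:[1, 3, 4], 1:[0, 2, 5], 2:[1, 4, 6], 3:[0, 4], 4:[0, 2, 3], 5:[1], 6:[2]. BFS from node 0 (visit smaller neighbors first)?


BFS queue: start with [0]
Visit order: [0, 1, 3, 4, 2, 5, 6]


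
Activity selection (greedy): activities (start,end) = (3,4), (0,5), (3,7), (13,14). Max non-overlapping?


Greedy: pick earliest-ending, then skip overlaps.
Selected (2 activities): [(3, 4), (13, 14)]


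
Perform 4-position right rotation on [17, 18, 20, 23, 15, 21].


Right rotate by 4: [20, 23, 15, 21, 17, 18]


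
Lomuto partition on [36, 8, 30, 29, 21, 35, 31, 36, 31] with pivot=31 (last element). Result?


Elements <= 31 go left of pivot.
Result: [8, 30, 29, 21, 31, 31, 36, 36, 35], pivot at index 5


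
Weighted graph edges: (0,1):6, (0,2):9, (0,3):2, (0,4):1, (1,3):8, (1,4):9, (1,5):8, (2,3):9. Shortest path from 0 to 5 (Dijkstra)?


Dijkstra from 0:
Distances: {0: 0, 1: 6, 2: 9, 3: 2, 4: 1, 5: 14}
Shortest distance to 5 = 14, path = [0, 1, 5]


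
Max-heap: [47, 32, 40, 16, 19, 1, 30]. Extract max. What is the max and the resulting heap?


Max = 47
Replace root with last, heapify down
Resulting heap: [40, 32, 30, 16, 19, 1]


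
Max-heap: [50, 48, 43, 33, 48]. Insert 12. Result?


Append 12: [50, 48, 43, 33, 48, 12]
Bubble up: no swaps needed
Result: [50, 48, 43, 33, 48, 12]


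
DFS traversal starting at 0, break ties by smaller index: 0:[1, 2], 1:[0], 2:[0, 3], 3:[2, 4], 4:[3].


DFS stack-based: start with [0]
Visit order: [0, 1, 2, 3, 4]


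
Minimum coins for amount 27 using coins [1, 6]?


dp[0]=0; dp[i]=1+min(dp[i-c] for c in coins)
...dp[22]=7, dp[23]=8, dp[24]=4, dp[25]=5, dp[26]=6, dp[27]=7
Minimum coins for 27 = 7


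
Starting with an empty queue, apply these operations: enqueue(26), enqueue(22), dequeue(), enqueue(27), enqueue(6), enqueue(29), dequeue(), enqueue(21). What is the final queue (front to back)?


enqueue(26) -> [26]
enqueue(22) -> [26, 22]
dequeue() returns 26 -> [22]
enqueue(27) -> [22, 27]
enqueue(6) -> [22, 27, 6]
enqueue(29) -> [22, 27, 6, 29]
dequeue() returns 22 -> [27, 6, 29]
enqueue(21) -> [27, 6, 29, 21]
Final queue (front to back): [27, 6, 29, 21]


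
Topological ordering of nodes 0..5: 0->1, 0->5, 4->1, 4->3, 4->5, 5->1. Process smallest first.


Kahn's algorithm, process smallest node first
Order: [0, 2, 4, 3, 5, 1]


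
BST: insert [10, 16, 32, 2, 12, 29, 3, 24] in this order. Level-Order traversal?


Root = 10; build tree by BST insertion.
Level-Order traversal: [10, 2, 16, 3, 12, 32, 29, 24]


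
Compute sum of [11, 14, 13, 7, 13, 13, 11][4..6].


Prefix sums: [0, 11, 25, 38, 45, 58, 71, 82]
Sum[4..6] = prefix[7] - prefix[4] = 82 - 45 = 37


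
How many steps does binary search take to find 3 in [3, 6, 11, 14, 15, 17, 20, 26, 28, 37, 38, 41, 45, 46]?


Search for 3:
[0,13] mid=6 arr[6]=20
[0,5] mid=2 arr[2]=11
[0,1] mid=0 arr[0]=3
Total: 3 comparisons


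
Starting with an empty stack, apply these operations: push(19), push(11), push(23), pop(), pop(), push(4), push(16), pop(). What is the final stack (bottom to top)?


push(19) -> [19]
push(11) -> [19, 11]
push(23) -> [19, 11, 23]
pop() returns 23 -> [19, 11]
pop() returns 11 -> [19]
push(4) -> [19, 4]
push(16) -> [19, 4, 16]
pop() returns 16 -> [19, 4]
Final stack (bottom to top): [19, 4]


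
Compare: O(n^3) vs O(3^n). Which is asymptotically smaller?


cubic grows slower than exponential (base 3)
O(n^3) is asymptotically smaller; O(3^n) grows faster


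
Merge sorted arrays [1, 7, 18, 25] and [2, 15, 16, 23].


Compare heads, take smaller each step.
Merged: [1, 2, 7, 15, 16, 18, 23, 25]


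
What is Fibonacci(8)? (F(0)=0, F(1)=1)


F(n)=F(n-1)+F(n-2)
...F(6)=8, F(7)=13, F(8)=21


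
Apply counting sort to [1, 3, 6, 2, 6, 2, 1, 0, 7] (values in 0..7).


Count array: [1, 2, 2, 1, 0, 0, 2, 1]
Reconstruct: [0, 1, 1, 2, 2, 3, 6, 6, 7]


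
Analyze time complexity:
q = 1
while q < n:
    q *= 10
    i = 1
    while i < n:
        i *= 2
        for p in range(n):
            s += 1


Per nesting level: O(log n) * O(log n) * O(n) = O(n (log n)^2)
Complexity: O(n (log n)^2)


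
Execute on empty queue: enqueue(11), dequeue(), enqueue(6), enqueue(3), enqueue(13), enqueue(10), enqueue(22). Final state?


enqueue(11) -> [11]
dequeue() returns 11 -> []
enqueue(6) -> [6]
enqueue(3) -> [6, 3]
enqueue(13) -> [6, 3, 13]
enqueue(10) -> [6, 3, 13, 10]
enqueue(22) -> [6, 3, 13, 10, 22]
Final queue (front to back): [6, 3, 13, 10, 22]


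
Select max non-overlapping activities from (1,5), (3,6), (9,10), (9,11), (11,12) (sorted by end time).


Greedy: pick earliest-ending, then skip overlaps.
Selected (3 activities): [(1, 5), (9, 10), (11, 12)]


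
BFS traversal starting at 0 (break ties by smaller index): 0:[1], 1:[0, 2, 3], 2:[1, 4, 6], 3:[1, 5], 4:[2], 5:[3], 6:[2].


BFS queue: start with [0]
Visit order: [0, 1, 2, 3, 4, 6, 5]


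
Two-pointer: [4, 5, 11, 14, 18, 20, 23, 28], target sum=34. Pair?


Two pointers: lo=0, hi=7
Found pair: (11, 23) summing to 34


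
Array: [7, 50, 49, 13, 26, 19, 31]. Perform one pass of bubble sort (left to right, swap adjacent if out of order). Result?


After one pass: [7, 49, 13, 26, 19, 31, 50]


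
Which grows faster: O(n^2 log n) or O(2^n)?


n^2 log n grows slower than exponential
O(n^2 log n) is asymptotically smaller; O(2^n) grows faster


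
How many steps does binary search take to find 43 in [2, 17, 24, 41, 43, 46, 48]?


Search for 43:
[0,6] mid=3 arr[3]=41
[4,6] mid=5 arr[5]=46
[4,4] mid=4 arr[4]=43
Total: 3 comparisons


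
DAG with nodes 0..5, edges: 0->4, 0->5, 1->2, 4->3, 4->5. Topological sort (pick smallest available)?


Kahn's algorithm, process smallest node first
Order: [0, 1, 2, 4, 3, 5]


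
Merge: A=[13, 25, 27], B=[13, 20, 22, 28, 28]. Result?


Compare heads, take smaller each step.
Merged: [13, 13, 20, 22, 25, 27, 28, 28]


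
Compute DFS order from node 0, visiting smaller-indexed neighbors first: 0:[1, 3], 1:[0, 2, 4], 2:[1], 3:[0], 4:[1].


DFS stack-based: start with [0]
Visit order: [0, 1, 2, 4, 3]


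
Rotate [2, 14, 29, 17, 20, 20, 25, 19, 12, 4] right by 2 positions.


Right rotate by 2: [12, 4, 2, 14, 29, 17, 20, 20, 25, 19]


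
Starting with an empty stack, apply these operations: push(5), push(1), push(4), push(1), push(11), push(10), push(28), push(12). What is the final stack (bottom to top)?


push(5) -> [5]
push(1) -> [5, 1]
push(4) -> [5, 1, 4]
push(1) -> [5, 1, 4, 1]
push(11) -> [5, 1, 4, 1, 11]
push(10) -> [5, 1, 4, 1, 11, 10]
push(28) -> [5, 1, 4, 1, 11, 10, 28]
push(12) -> [5, 1, 4, 1, 11, 10, 28, 12]
Final stack (bottom to top): [5, 1, 4, 1, 11, 10, 28, 12]


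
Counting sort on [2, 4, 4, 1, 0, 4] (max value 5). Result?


Count array: [1, 1, 1, 0, 3, 0]
Reconstruct: [0, 1, 2, 4, 4, 4]


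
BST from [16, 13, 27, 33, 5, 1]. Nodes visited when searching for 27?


BST root = 16
Search for 27: compare at each node
Path: [16, 27]


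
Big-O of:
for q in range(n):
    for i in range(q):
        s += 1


Per nesting level: O(n) * O(n) [triangular over q] = O(n^2)
Complexity: O(n^2)


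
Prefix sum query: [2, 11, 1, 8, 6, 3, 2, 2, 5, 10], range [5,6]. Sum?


Prefix sums: [0, 2, 13, 14, 22, 28, 31, 33, 35, 40, 50]
Sum[5..6] = prefix[7] - prefix[5] = 33 - 28 = 5


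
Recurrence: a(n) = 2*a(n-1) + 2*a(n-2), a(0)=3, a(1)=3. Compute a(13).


Build bottom-up:
...a(11)=94944, a(12)=259392, a(13)=2*259392+2*94944=708672


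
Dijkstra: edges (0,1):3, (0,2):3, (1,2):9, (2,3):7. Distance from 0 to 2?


Dijkstra from 0:
Distances: {0: 0, 1: 3, 2: 3, 3: 10}
Shortest distance to 2 = 3, path = [0, 2]


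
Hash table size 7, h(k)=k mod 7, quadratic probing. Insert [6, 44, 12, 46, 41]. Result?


Insertions: 6->slot 6; 44->slot 2; 12->slot 5; 46->slot 4; 41->slot 0
Table: [41, None, 44, None, 46, 12, 6]


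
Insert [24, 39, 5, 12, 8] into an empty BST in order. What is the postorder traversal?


Root = 24; build tree by BST insertion.
Postorder traversal: [8, 12, 5, 39, 24]


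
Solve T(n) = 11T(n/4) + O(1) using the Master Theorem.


a=11, b=4, c=0. log_4(11)=1.730 > c=0. Case 1: O(n^log_b(a)) = O(n^1.730)
Complexity: O(n^1.730)


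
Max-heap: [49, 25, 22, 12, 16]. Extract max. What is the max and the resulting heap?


Max = 49
Replace root with last, heapify down
Resulting heap: [25, 16, 22, 12]


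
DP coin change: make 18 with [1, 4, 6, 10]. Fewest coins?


dp[0]=0; dp[i]=1+min(dp[i-c] for c in coins)
...dp[13]=3, dp[14]=2, dp[15]=3, dp[16]=2, dp[17]=3, dp[18]=3
Minimum coins for 18 = 3


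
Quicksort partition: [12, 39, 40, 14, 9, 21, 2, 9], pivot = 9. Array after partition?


Elements <= 9 go left of pivot.
Result: [9, 2, 9, 14, 12, 21, 39, 40], pivot at index 2


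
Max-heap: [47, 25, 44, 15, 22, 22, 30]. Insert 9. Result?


Append 9: [47, 25, 44, 15, 22, 22, 30, 9]
Bubble up: no swaps needed
Result: [47, 25, 44, 15, 22, 22, 30, 9]


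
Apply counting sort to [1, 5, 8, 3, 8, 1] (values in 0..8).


Count array: [0, 2, 0, 1, 0, 1, 0, 0, 2]
Reconstruct: [1, 1, 3, 5, 8, 8]


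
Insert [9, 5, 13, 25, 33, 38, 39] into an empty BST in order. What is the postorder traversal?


Root = 9; build tree by BST insertion.
Postorder traversal: [5, 39, 38, 33, 25, 13, 9]


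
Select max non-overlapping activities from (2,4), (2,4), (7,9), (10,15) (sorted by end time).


Greedy: pick earliest-ending, then skip overlaps.
Selected (3 activities): [(2, 4), (7, 9), (10, 15)]


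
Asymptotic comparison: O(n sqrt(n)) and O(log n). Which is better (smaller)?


logarithmic grows slower than n^1.5
O(log n) is asymptotically smaller; O(n sqrt(n)) grows faster


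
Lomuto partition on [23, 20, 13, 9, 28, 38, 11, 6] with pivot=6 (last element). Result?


Elements <= 6 go left of pivot.
Result: [6, 20, 13, 9, 28, 38, 11, 23], pivot at index 0


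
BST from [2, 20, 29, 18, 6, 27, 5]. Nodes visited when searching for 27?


BST root = 2
Search for 27: compare at each node
Path: [2, 20, 29, 27]


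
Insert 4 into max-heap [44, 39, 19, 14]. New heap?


Append 4: [44, 39, 19, 14, 4]
Bubble up: no swaps needed
Result: [44, 39, 19, 14, 4]


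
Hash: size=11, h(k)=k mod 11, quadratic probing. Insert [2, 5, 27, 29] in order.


Insertions: 2->slot 2; 5->slot 5; 27->slot 6; 29->slot 7
Table: [None, None, 2, None, None, 5, 27, 29, None, None, None]


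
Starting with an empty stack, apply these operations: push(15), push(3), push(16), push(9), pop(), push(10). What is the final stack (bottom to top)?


push(15) -> [15]
push(3) -> [15, 3]
push(16) -> [15, 3, 16]
push(9) -> [15, 3, 16, 9]
pop() returns 9 -> [15, 3, 16]
push(10) -> [15, 3, 16, 10]
Final stack (bottom to top): [15, 3, 16, 10]


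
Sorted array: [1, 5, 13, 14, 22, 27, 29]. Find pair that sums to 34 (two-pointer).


Two pointers: lo=0, hi=6
Found pair: (5, 29) summing to 34


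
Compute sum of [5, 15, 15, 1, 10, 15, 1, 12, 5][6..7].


Prefix sums: [0, 5, 20, 35, 36, 46, 61, 62, 74, 79]
Sum[6..7] = prefix[8] - prefix[6] = 74 - 61 = 13


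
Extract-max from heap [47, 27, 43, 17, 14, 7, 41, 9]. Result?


Max = 47
Replace root with last, heapify down
Resulting heap: [43, 27, 41, 17, 14, 7, 9]


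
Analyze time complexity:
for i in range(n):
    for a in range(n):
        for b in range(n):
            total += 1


Per nesting level: O(n) * O(n) * O(n) = O(n^3)
Complexity: O(n^3)


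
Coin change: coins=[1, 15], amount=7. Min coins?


dp[0]=0; dp[i]=1+min(dp[i-c] for c in coins)
...dp[2]=2, dp[3]=3, dp[4]=4, dp[5]=5, dp[6]=6, dp[7]=7
Minimum coins for 7 = 7


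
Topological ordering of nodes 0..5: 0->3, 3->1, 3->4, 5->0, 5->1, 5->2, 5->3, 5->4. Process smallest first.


Kahn's algorithm, process smallest node first
Order: [5, 0, 2, 3, 1, 4]


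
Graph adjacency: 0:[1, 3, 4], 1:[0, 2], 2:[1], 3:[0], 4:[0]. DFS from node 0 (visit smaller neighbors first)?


DFS stack-based: start with [0]
Visit order: [0, 1, 2, 3, 4]


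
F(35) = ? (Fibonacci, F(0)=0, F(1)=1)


F(n)=F(n-1)+F(n-2)
...F(33)=3524578, F(34)=5702887, F(35)=9227465


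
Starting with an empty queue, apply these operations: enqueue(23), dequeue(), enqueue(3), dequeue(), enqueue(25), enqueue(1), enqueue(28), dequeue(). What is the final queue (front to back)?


enqueue(23) -> [23]
dequeue() returns 23 -> []
enqueue(3) -> [3]
dequeue() returns 3 -> []
enqueue(25) -> [25]
enqueue(1) -> [25, 1]
enqueue(28) -> [25, 1, 28]
dequeue() returns 25 -> [1, 28]
Final queue (front to back): [1, 28]


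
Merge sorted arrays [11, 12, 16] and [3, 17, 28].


Compare heads, take smaller each step.
Merged: [3, 11, 12, 16, 17, 28]


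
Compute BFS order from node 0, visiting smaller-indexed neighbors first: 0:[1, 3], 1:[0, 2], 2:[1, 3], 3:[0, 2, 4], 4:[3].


BFS queue: start with [0]
Visit order: [0, 1, 3, 2, 4]


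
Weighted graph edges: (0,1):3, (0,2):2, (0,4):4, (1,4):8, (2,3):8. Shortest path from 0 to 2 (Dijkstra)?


Dijkstra from 0:
Distances: {0: 0, 1: 3, 2: 2, 3: 10, 4: 4}
Shortest distance to 2 = 2, path = [0, 2]


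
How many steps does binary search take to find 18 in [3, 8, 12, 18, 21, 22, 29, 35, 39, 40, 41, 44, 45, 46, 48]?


Search for 18:
[0,14] mid=7 arr[7]=35
[0,6] mid=3 arr[3]=18
Total: 2 comparisons


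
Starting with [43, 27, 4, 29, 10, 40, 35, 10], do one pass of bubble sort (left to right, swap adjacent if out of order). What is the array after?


After one pass: [27, 4, 29, 10, 40, 35, 10, 43]


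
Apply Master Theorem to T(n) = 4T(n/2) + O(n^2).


a=4, b=2, c=2. log_2(4)=2 = c=2. Case 2: O(n^c log n) = O(n^2 log n)
Complexity: O(n^2 log n)


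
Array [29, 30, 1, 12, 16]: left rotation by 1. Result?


Left rotate by 1: [30, 1, 12, 16, 29]


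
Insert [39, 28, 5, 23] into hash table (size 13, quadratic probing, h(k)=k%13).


Insertions: 39->slot 0; 28->slot 2; 5->slot 5; 23->slot 10
Table: [39, None, 28, None, None, 5, None, None, None, None, 23, None, None]


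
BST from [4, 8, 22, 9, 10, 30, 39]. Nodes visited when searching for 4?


BST root = 4
Search for 4: compare at each node
Path: [4]


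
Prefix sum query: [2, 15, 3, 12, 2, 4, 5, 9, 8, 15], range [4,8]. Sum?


Prefix sums: [0, 2, 17, 20, 32, 34, 38, 43, 52, 60, 75]
Sum[4..8] = prefix[9] - prefix[4] = 60 - 32 = 28


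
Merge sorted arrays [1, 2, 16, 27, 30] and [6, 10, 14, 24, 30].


Compare heads, take smaller each step.
Merged: [1, 2, 6, 10, 14, 16, 24, 27, 30, 30]


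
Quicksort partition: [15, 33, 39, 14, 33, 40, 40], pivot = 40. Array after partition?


Elements <= 40 go left of pivot.
Result: [15, 33, 39, 14, 33, 40, 40], pivot at index 6


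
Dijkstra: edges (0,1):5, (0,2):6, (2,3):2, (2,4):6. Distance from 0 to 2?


Dijkstra from 0:
Distances: {0: 0, 1: 5, 2: 6, 3: 8, 4: 12}
Shortest distance to 2 = 6, path = [0, 2]


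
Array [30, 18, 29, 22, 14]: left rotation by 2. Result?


Left rotate by 2: [29, 22, 14, 30, 18]


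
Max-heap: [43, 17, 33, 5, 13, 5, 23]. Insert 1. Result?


Append 1: [43, 17, 33, 5, 13, 5, 23, 1]
Bubble up: no swaps needed
Result: [43, 17, 33, 5, 13, 5, 23, 1]


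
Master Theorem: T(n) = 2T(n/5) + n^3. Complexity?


a=2, b=5, c=3. log_5(2)=0.431 < c=3. Case 3: O(n^c) = O(n^3)
Complexity: O(n^3)


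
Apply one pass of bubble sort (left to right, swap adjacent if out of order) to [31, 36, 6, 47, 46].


After one pass: [31, 6, 36, 46, 47]


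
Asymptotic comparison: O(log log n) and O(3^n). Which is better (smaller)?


double-logarithmic grows slower than exponential (base 3)
O(log log n) is asymptotically smaller; O(3^n) grows faster


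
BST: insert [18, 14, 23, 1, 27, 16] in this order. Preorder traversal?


Root = 18; build tree by BST insertion.
Preorder traversal: [18, 14, 1, 16, 23, 27]


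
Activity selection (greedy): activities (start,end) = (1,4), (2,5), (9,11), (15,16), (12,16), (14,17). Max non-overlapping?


Greedy: pick earliest-ending, then skip overlaps.
Selected (3 activities): [(1, 4), (9, 11), (15, 16)]


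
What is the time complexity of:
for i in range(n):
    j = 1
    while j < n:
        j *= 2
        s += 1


Per nesting level: O(n) * O(log n) = O(n log n)
Complexity: O(n log n)


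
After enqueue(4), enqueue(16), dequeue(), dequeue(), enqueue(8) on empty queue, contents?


enqueue(4) -> [4]
enqueue(16) -> [4, 16]
dequeue() returns 4 -> [16]
dequeue() returns 16 -> []
enqueue(8) -> [8]
Final queue (front to back): [8]


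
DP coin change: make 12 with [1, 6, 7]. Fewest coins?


dp[0]=0; dp[i]=1+min(dp[i-c] for c in coins)
...dp[7]=1, dp[8]=2, dp[9]=3, dp[10]=4, dp[11]=5, dp[12]=2
Minimum coins for 12 = 2


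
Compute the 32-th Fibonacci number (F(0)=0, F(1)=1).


F(n)=F(n-1)+F(n-2)
...F(30)=832040, F(31)=1346269, F(32)=2178309


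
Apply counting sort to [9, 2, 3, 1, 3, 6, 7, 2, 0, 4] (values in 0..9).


Count array: [1, 1, 2, 2, 1, 0, 1, 1, 0, 1]
Reconstruct: [0, 1, 2, 2, 3, 3, 4, 6, 7, 9]


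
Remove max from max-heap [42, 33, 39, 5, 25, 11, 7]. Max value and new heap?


Max = 42
Replace root with last, heapify down
Resulting heap: [39, 33, 11, 5, 25, 7]


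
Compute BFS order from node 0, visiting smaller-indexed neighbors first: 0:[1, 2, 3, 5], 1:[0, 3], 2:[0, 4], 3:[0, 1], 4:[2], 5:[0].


BFS queue: start with [0]
Visit order: [0, 1, 2, 3, 5, 4]


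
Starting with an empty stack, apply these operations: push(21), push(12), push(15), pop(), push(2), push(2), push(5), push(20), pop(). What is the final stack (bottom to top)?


push(21) -> [21]
push(12) -> [21, 12]
push(15) -> [21, 12, 15]
pop() returns 15 -> [21, 12]
push(2) -> [21, 12, 2]
push(2) -> [21, 12, 2, 2]
push(5) -> [21, 12, 2, 2, 5]
push(20) -> [21, 12, 2, 2, 5, 20]
pop() returns 20 -> [21, 12, 2, 2, 5]
Final stack (bottom to top): [21, 12, 2, 2, 5]


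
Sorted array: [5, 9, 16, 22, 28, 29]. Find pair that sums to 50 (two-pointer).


Two pointers: lo=0, hi=5
Found pair: (22, 28) summing to 50


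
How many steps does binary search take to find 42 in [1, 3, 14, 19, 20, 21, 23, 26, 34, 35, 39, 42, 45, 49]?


Search for 42:
[0,13] mid=6 arr[6]=23
[7,13] mid=10 arr[10]=39
[11,13] mid=12 arr[12]=45
[11,11] mid=11 arr[11]=42
Total: 4 comparisons


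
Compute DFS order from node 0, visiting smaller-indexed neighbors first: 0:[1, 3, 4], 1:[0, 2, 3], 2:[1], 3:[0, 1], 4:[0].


DFS stack-based: start with [0]
Visit order: [0, 1, 2, 3, 4]


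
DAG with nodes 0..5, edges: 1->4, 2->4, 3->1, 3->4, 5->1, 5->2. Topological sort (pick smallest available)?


Kahn's algorithm, process smallest node first
Order: [0, 3, 5, 1, 2, 4]


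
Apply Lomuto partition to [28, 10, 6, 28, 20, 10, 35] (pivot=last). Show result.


Elements <= 35 go left of pivot.
Result: [28, 10, 6, 28, 20, 10, 35], pivot at index 6


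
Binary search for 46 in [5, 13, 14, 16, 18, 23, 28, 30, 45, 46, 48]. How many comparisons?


Search for 46:
[0,10] mid=5 arr[5]=23
[6,10] mid=8 arr[8]=45
[9,10] mid=9 arr[9]=46
Total: 3 comparisons


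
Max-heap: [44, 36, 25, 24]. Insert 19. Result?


Append 19: [44, 36, 25, 24, 19]
Bubble up: no swaps needed
Result: [44, 36, 25, 24, 19]


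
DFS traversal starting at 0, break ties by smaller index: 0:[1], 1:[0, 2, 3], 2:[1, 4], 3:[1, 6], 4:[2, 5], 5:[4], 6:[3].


DFS stack-based: start with [0]
Visit order: [0, 1, 2, 4, 5, 3, 6]


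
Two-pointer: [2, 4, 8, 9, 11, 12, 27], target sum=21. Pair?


Two pointers: lo=0, hi=6
Found pair: (9, 12) summing to 21


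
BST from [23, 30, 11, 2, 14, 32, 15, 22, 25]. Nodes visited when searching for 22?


BST root = 23
Search for 22: compare at each node
Path: [23, 11, 14, 15, 22]


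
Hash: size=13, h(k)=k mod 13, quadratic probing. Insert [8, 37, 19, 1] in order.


Insertions: 8->slot 8; 37->slot 11; 19->slot 6; 1->slot 1
Table: [None, 1, None, None, None, None, 19, None, 8, None, None, 37, None]


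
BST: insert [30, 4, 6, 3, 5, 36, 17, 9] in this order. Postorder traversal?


Root = 30; build tree by BST insertion.
Postorder traversal: [3, 5, 9, 17, 6, 4, 36, 30]


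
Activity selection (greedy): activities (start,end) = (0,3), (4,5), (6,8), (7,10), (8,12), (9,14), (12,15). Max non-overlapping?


Greedy: pick earliest-ending, then skip overlaps.
Selected (5 activities): [(0, 3), (4, 5), (6, 8), (8, 12), (12, 15)]


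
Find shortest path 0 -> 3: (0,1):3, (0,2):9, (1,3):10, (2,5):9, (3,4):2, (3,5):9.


Dijkstra from 0:
Distances: {0: 0, 1: 3, 2: 9, 3: 13, 4: 15, 5: 18}
Shortest distance to 3 = 13, path = [0, 1, 3]


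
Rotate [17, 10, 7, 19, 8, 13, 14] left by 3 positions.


Left rotate by 3: [19, 8, 13, 14, 17, 10, 7]


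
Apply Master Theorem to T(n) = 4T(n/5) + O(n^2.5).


a=4, b=5, c=2.5. log_5(4)=0.861 < c=2.5. Case 3: O(n^c) = O(n^2.500)
Complexity: O(n^2.500)


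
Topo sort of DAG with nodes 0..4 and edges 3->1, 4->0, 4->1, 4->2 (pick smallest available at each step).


Kahn's algorithm, process smallest node first
Order: [3, 4, 0, 1, 2]


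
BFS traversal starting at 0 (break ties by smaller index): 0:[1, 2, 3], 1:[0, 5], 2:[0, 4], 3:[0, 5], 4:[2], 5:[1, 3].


BFS queue: start with [0]
Visit order: [0, 1, 2, 3, 5, 4]


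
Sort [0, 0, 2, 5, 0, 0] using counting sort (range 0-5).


Count array: [4, 0, 1, 0, 0, 1]
Reconstruct: [0, 0, 0, 0, 2, 5]


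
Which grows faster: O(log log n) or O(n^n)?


double-logarithmic grows slower than n^n
O(log log n) is asymptotically smaller; O(n^n) grows faster


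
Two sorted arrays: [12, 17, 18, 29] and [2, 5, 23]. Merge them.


Compare heads, take smaller each step.
Merged: [2, 5, 12, 17, 18, 23, 29]


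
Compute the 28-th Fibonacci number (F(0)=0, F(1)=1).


F(n)=F(n-1)+F(n-2)
...F(26)=121393, F(27)=196418, F(28)=317811


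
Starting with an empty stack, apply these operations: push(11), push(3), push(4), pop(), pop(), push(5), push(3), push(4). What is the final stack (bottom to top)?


push(11) -> [11]
push(3) -> [11, 3]
push(4) -> [11, 3, 4]
pop() returns 4 -> [11, 3]
pop() returns 3 -> [11]
push(5) -> [11, 5]
push(3) -> [11, 5, 3]
push(4) -> [11, 5, 3, 4]
Final stack (bottom to top): [11, 5, 3, 4]


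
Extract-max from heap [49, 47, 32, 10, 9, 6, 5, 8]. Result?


Max = 49
Replace root with last, heapify down
Resulting heap: [47, 10, 32, 8, 9, 6, 5]


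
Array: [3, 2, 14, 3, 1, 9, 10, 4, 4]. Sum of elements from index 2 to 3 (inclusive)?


Prefix sums: [0, 3, 5, 19, 22, 23, 32, 42, 46, 50]
Sum[2..3] = prefix[4] - prefix[2] = 22 - 5 = 17


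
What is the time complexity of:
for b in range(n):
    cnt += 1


Per nesting level: O(n) = O(n)
Complexity: O(n)


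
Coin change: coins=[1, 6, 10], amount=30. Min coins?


dp[0]=0; dp[i]=1+min(dp[i-c] for c in coins)
...dp[25]=5, dp[26]=3, dp[27]=4, dp[28]=4, dp[29]=5, dp[30]=3
Minimum coins for 30 = 3


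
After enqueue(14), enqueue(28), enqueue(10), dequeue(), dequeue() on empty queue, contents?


enqueue(14) -> [14]
enqueue(28) -> [14, 28]
enqueue(10) -> [14, 28, 10]
dequeue() returns 14 -> [28, 10]
dequeue() returns 28 -> [10]
Final queue (front to back): [10]


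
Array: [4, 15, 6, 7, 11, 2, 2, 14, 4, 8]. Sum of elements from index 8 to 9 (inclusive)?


Prefix sums: [0, 4, 19, 25, 32, 43, 45, 47, 61, 65, 73]
Sum[8..9] = prefix[10] - prefix[8] = 73 - 61 = 12


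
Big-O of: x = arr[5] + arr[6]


Analysis: constant-time operation, no loop
Complexity: O(1)


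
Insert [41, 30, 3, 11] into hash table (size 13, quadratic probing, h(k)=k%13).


Insertions: 41->slot 2; 30->slot 4; 3->slot 3; 11->slot 11
Table: [None, None, 41, 3, 30, None, None, None, None, None, None, 11, None]


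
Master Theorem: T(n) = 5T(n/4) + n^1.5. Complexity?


a=5, b=4, c=1.5. log_4(5)=1.161 < c=1.5. Case 3: O(n^c) = O(n^1.500)
Complexity: O(n^1.500)


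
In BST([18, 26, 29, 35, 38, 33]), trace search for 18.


BST root = 18
Search for 18: compare at each node
Path: [18]


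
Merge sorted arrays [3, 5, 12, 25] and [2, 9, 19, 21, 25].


Compare heads, take smaller each step.
Merged: [2, 3, 5, 9, 12, 19, 21, 25, 25]


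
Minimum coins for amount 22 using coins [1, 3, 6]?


dp[0]=0; dp[i]=1+min(dp[i-c] for c in coins)
...dp[17]=5, dp[18]=3, dp[19]=4, dp[20]=5, dp[21]=4, dp[22]=5
Minimum coins for 22 = 5


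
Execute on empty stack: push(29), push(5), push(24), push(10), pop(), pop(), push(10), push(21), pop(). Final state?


push(29) -> [29]
push(5) -> [29, 5]
push(24) -> [29, 5, 24]
push(10) -> [29, 5, 24, 10]
pop() returns 10 -> [29, 5, 24]
pop() returns 24 -> [29, 5]
push(10) -> [29, 5, 10]
push(21) -> [29, 5, 10, 21]
pop() returns 21 -> [29, 5, 10]
Final stack (bottom to top): [29, 5, 10]


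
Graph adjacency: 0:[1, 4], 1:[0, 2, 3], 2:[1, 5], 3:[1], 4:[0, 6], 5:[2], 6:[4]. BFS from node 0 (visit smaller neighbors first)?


BFS queue: start with [0]
Visit order: [0, 1, 4, 2, 3, 6, 5]


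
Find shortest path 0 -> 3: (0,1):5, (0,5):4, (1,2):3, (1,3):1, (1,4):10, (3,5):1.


Dijkstra from 0:
Distances: {0: 0, 1: 5, 2: 8, 3: 5, 4: 15, 5: 4}
Shortest distance to 3 = 5, path = [0, 5, 3]


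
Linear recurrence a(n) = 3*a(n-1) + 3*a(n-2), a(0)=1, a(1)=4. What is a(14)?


Build bottom-up:
...a(12)=9221121, a(13)=34959924, a(14)=3*34959924+3*9221121=132543135


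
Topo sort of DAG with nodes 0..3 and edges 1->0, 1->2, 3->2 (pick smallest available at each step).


Kahn's algorithm, process smallest node first
Order: [1, 0, 3, 2]


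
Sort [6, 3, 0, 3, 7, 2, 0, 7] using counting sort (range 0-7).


Count array: [2, 0, 1, 2, 0, 0, 1, 2]
Reconstruct: [0, 0, 2, 3, 3, 6, 7, 7]


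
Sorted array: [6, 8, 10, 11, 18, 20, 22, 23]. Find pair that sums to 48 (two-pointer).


Two pointers: lo=0, hi=7
No pair sums to 48


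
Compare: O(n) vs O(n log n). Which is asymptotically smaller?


linear grows slower than linearithmic
O(n) is asymptotically smaller; O(n log n) grows faster


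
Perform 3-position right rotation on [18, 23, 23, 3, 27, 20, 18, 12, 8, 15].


Right rotate by 3: [12, 8, 15, 18, 23, 23, 3, 27, 20, 18]


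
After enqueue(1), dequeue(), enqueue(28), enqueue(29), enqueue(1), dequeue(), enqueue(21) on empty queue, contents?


enqueue(1) -> [1]
dequeue() returns 1 -> []
enqueue(28) -> [28]
enqueue(29) -> [28, 29]
enqueue(1) -> [28, 29, 1]
dequeue() returns 28 -> [29, 1]
enqueue(21) -> [29, 1, 21]
Final queue (front to back): [29, 1, 21]


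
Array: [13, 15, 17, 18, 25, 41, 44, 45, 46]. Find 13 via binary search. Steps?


Search for 13:
[0,8] mid=4 arr[4]=25
[0,3] mid=1 arr[1]=15
[0,0] mid=0 arr[0]=13
Total: 3 comparisons


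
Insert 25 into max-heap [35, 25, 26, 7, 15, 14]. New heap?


Append 25: [35, 25, 26, 7, 15, 14, 25]
Bubble up: no swaps needed
Result: [35, 25, 26, 7, 15, 14, 25]


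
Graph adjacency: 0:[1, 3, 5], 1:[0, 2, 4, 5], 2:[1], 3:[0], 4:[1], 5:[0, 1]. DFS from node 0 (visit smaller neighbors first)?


DFS stack-based: start with [0]
Visit order: [0, 1, 2, 4, 5, 3]


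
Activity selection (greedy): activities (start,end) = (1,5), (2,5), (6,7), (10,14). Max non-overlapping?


Greedy: pick earliest-ending, then skip overlaps.
Selected (3 activities): [(1, 5), (6, 7), (10, 14)]


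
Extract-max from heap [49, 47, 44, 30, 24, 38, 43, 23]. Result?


Max = 49
Replace root with last, heapify down
Resulting heap: [47, 30, 44, 23, 24, 38, 43]


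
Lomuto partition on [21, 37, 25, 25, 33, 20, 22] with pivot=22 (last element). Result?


Elements <= 22 go left of pivot.
Result: [21, 20, 22, 25, 33, 37, 25], pivot at index 2


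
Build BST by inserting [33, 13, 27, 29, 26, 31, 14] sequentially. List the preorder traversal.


Root = 33; build tree by BST insertion.
Preorder traversal: [33, 13, 27, 26, 14, 29, 31]


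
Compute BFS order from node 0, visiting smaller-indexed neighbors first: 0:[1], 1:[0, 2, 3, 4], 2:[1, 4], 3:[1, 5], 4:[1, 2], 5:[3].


BFS queue: start with [0]
Visit order: [0, 1, 2, 3, 4, 5]


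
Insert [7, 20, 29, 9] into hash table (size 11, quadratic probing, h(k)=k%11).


Insertions: 7->slot 7; 20->slot 9; 29->slot 8; 9->slot 10
Table: [None, None, None, None, None, None, None, 7, 29, 20, 9]


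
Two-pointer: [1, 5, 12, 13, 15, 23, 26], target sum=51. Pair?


Two pointers: lo=0, hi=6
No pair sums to 51


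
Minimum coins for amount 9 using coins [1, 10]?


dp[0]=0; dp[i]=1+min(dp[i-c] for c in coins)
...dp[4]=4, dp[5]=5, dp[6]=6, dp[7]=7, dp[8]=8, dp[9]=9
Minimum coins for 9 = 9


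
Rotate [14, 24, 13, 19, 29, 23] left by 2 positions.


Left rotate by 2: [13, 19, 29, 23, 14, 24]


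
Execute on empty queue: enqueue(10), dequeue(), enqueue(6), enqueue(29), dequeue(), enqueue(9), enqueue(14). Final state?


enqueue(10) -> [10]
dequeue() returns 10 -> []
enqueue(6) -> [6]
enqueue(29) -> [6, 29]
dequeue() returns 6 -> [29]
enqueue(9) -> [29, 9]
enqueue(14) -> [29, 9, 14]
Final queue (front to back): [29, 9, 14]


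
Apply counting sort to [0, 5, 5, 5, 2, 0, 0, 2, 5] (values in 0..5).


Count array: [3, 0, 2, 0, 0, 4]
Reconstruct: [0, 0, 0, 2, 2, 5, 5, 5, 5]


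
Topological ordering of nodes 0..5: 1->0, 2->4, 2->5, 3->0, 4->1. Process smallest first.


Kahn's algorithm, process smallest node first
Order: [2, 3, 4, 1, 0, 5]


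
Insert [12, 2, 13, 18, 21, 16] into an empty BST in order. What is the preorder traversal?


Root = 12; build tree by BST insertion.
Preorder traversal: [12, 2, 13, 18, 16, 21]


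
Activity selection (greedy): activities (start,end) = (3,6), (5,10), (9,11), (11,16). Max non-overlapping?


Greedy: pick earliest-ending, then skip overlaps.
Selected (3 activities): [(3, 6), (9, 11), (11, 16)]


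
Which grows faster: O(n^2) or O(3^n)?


quadratic grows slower than exponential (base 3)
O(n^2) is asymptotically smaller; O(3^n) grows faster


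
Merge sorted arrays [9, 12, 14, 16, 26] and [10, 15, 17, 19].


Compare heads, take smaller each step.
Merged: [9, 10, 12, 14, 15, 16, 17, 19, 26]


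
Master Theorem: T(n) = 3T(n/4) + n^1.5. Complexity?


a=3, b=4, c=1.5. log_4(3)=0.792 < c=1.5. Case 3: O(n^c) = O(n^1.500)
Complexity: O(n^1.500)


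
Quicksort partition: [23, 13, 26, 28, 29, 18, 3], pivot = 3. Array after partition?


Elements <= 3 go left of pivot.
Result: [3, 13, 26, 28, 29, 18, 23], pivot at index 0


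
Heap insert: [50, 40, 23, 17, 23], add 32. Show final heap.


Append 32: [50, 40, 23, 17, 23, 32]
Bubble up: swap idx 5(32) with idx 2(23)
Result: [50, 40, 32, 17, 23, 23]


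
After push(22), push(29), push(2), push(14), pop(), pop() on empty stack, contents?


push(22) -> [22]
push(29) -> [22, 29]
push(2) -> [22, 29, 2]
push(14) -> [22, 29, 2, 14]
pop() returns 14 -> [22, 29, 2]
pop() returns 2 -> [22, 29]
Final stack (bottom to top): [22, 29]


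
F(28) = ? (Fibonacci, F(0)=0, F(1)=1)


F(n)=F(n-1)+F(n-2)
...F(26)=121393, F(27)=196418, F(28)=317811


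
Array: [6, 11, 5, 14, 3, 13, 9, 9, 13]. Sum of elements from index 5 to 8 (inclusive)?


Prefix sums: [0, 6, 17, 22, 36, 39, 52, 61, 70, 83]
Sum[5..8] = prefix[9] - prefix[5] = 83 - 39 = 44


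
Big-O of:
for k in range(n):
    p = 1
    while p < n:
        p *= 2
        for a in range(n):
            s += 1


Per nesting level: O(n) * O(log n) * O(n) = O(n^2 log n)
Complexity: O(n^2 log n)


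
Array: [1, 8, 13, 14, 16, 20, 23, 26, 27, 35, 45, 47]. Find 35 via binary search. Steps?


Search for 35:
[0,11] mid=5 arr[5]=20
[6,11] mid=8 arr[8]=27
[9,11] mid=10 arr[10]=45
[9,9] mid=9 arr[9]=35
Total: 4 comparisons


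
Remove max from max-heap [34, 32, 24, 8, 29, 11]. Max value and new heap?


Max = 34
Replace root with last, heapify down
Resulting heap: [32, 29, 24, 8, 11]
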